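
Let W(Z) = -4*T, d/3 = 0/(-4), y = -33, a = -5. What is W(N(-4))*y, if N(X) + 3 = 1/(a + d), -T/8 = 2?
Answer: -2112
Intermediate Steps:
T = -16 (T = -8*2 = -16)
d = 0 (d = 3*(0/(-4)) = 3*(0*(-¼)) = 3*0 = 0)
N(X) = -16/5 (N(X) = -3 + 1/(-5 + 0) = -3 + 1/(-5) = -3 - ⅕ = -16/5)
W(Z) = 64 (W(Z) = -4*(-16) = 64)
W(N(-4))*y = 64*(-33) = -2112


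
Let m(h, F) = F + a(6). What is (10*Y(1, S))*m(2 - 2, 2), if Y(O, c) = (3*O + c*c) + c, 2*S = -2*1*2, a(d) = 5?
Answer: 350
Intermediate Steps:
S = -2 (S = (-2*1*2)/2 = (-2*2)/2 = (½)*(-4) = -2)
Y(O, c) = c + c² + 3*O (Y(O, c) = (3*O + c²) + c = (c² + 3*O) + c = c + c² + 3*O)
m(h, F) = 5 + F (m(h, F) = F + 5 = 5 + F)
(10*Y(1, S))*m(2 - 2, 2) = (10*(-2 + (-2)² + 3*1))*(5 + 2) = (10*(-2 + 4 + 3))*7 = (10*5)*7 = 50*7 = 350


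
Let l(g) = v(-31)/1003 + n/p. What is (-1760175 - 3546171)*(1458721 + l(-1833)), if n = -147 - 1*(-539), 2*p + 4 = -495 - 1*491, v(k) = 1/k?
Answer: -778652996223763688/100595 ≈ -7.7405e+12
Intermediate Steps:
p = -495 (p = -2 + (-495 - 1*491)/2 = -2 + (-495 - 491)/2 = -2 + (½)*(-986) = -2 - 493 = -495)
n = 392 (n = -147 + 539 = 392)
l(g) = -12188951/15391035 (l(g) = 1/(-31*1003) + 392/(-495) = -1/31*1/1003 + 392*(-1/495) = -1/31093 - 392/495 = -12188951/15391035)
(-1760175 - 3546171)*(1458721 + l(-1833)) = (-1760175 - 3546171)*(1458721 - 12188951/15391035) = -5306346*22451213777284/15391035 = -778652996223763688/100595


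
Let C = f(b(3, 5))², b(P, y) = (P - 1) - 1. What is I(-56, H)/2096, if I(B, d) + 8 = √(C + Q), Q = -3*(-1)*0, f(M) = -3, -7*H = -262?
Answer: -5/2096 ≈ -0.0023855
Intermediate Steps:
H = 262/7 (H = -⅐*(-262) = 262/7 ≈ 37.429)
b(P, y) = -2 + P (b(P, y) = (-1 + P) - 1 = -2 + P)
C = 9 (C = (-3)² = 9)
Q = 0 (Q = 3*0 = 0)
I(B, d) = -5 (I(B, d) = -8 + √(9 + 0) = -8 + √9 = -8 + 3 = -5)
I(-56, H)/2096 = -5/2096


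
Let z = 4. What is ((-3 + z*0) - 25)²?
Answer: 784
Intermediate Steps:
((-3 + z*0) - 25)² = ((-3 + 4*0) - 25)² = ((-3 + 0) - 25)² = (-3 - 25)² = (-28)² = 784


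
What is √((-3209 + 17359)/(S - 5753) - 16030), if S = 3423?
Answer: I*√870582365/233 ≈ 126.63*I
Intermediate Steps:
√((-3209 + 17359)/(S - 5753) - 16030) = √((-3209 + 17359)/(3423 - 5753) - 16030) = √(14150/(-2330) - 16030) = √(14150*(-1/2330) - 16030) = √(-1415/233 - 16030) = √(-3736405/233) = I*√870582365/233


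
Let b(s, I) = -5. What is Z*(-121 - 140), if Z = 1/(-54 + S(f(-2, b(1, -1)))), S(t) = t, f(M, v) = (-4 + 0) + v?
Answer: 29/7 ≈ 4.1429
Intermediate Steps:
f(M, v) = -4 + v
Z = -1/63 (Z = 1/(-54 + (-4 - 5)) = 1/(-54 - 9) = 1/(-63) = -1/63 ≈ -0.015873)
Z*(-121 - 140) = -(-121 - 140)/63 = -1/63*(-261) = 29/7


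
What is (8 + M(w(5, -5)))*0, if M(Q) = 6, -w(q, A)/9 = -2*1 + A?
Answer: 0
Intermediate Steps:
w(q, A) = 18 - 9*A (w(q, A) = -9*(-2*1 + A) = -9*(-2 + A) = 18 - 9*A)
(8 + M(w(5, -5)))*0 = (8 + 6)*0 = 14*0 = 0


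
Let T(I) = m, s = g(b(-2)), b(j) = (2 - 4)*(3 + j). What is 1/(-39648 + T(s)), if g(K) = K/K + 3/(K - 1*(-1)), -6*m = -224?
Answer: -3/118832 ≈ -2.5246e-5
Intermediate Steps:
b(j) = -6 - 2*j (b(j) = -2*(3 + j) = -6 - 2*j)
m = 112/3 (m = -⅙*(-224) = 112/3 ≈ 37.333)
g(K) = 1 + 3/(1 + K) (g(K) = 1 + 3/(K + 1) = 1 + 3/(1 + K))
s = -2 (s = (4 + (-6 - 2*(-2)))/(1 + (-6 - 2*(-2))) = (4 + (-6 + 4))/(1 + (-6 + 4)) = (4 - 2)/(1 - 2) = 2/(-1) = -1*2 = -2)
T(I) = 112/3
1/(-39648 + T(s)) = 1/(-39648 + 112/3) = 1/(-118832/3) = -3/118832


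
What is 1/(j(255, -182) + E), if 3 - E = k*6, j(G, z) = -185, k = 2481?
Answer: -1/15068 ≈ -6.6366e-5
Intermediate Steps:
E = -14883 (E = 3 - 2481*6 = 3 - 1*14886 = 3 - 14886 = -14883)
1/(j(255, -182) + E) = 1/(-185 - 14883) = 1/(-15068) = -1/15068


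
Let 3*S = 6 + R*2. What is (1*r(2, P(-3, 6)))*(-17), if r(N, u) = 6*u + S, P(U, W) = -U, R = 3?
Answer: -374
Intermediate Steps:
S = 4 (S = (6 + 3*2)/3 = (6 + 6)/3 = (⅓)*12 = 4)
r(N, u) = 4 + 6*u (r(N, u) = 6*u + 4 = 4 + 6*u)
(1*r(2, P(-3, 6)))*(-17) = (1*(4 + 6*(-1*(-3))))*(-17) = (1*(4 + 6*3))*(-17) = (1*(4 + 18))*(-17) = (1*22)*(-17) = 22*(-17) = -374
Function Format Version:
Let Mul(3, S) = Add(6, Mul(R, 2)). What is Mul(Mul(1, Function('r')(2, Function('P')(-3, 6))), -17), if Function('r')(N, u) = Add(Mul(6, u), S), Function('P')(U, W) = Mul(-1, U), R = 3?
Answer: -374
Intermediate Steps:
S = 4 (S = Mul(Rational(1, 3), Add(6, Mul(3, 2))) = Mul(Rational(1, 3), Add(6, 6)) = Mul(Rational(1, 3), 12) = 4)
Function('r')(N, u) = Add(4, Mul(6, u)) (Function('r')(N, u) = Add(Mul(6, u), 4) = Add(4, Mul(6, u)))
Mul(Mul(1, Function('r')(2, Function('P')(-3, 6))), -17) = Mul(Mul(1, Add(4, Mul(6, Mul(-1, -3)))), -17) = Mul(Mul(1, Add(4, Mul(6, 3))), -17) = Mul(Mul(1, Add(4, 18)), -17) = Mul(Mul(1, 22), -17) = Mul(22, -17) = -374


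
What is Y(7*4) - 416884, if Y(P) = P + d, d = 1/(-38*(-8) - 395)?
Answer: -37933897/91 ≈ -4.1686e+5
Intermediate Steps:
d = -1/91 (d = 1/(304 - 395) = 1/(-91) = -1/91 ≈ -0.010989)
Y(P) = -1/91 + P (Y(P) = P - 1/91 = -1/91 + P)
Y(7*4) - 416884 = (-1/91 + 7*4) - 416884 = (-1/91 + 28) - 416884 = 2547/91 - 416884 = -37933897/91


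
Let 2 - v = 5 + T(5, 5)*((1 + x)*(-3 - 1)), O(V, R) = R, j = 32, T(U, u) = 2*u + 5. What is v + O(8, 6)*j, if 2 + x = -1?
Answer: 69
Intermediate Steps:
T(U, u) = 5 + 2*u
x = -3 (x = -2 - 1 = -3)
v = -123 (v = 2 - (5 + (5 + 2*5)*((1 - 3)*(-3 - 1))) = 2 - (5 + (5 + 10)*(-2*(-4))) = 2 - (5 + 15*8) = 2 - (5 + 120) = 2 - 1*125 = 2 - 125 = -123)
v + O(8, 6)*j = -123 + 6*32 = -123 + 192 = 69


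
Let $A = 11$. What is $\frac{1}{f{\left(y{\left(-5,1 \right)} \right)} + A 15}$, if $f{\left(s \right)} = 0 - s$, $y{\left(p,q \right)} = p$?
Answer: $\frac{1}{170} \approx 0.0058824$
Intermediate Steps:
$f{\left(s \right)} = - s$
$\frac{1}{f{\left(y{\left(-5,1 \right)} \right)} + A 15} = \frac{1}{\left(-1\right) \left(-5\right) + 11 \cdot 15} = \frac{1}{5 + 165} = \frac{1}{170}$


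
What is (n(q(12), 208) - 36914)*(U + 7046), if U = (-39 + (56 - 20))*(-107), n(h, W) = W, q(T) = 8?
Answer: -270413102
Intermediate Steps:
U = 321 (U = (-39 + 36)*(-107) = -3*(-107) = 321)
(n(q(12), 208) - 36914)*(U + 7046) = (208 - 36914)*(321 + 7046) = -36706*7367 = -270413102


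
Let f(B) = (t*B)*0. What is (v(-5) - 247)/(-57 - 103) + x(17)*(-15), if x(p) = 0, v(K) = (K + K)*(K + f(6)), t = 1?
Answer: 197/160 ≈ 1.2313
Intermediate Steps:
f(B) = 0 (f(B) = (1*B)*0 = B*0 = 0)
v(K) = 2*K² (v(K) = (K + K)*(K + 0) = (2*K)*K = 2*K²)
(v(-5) - 247)/(-57 - 103) + x(17)*(-15) = (2*(-5)² - 247)/(-57 - 103) + 0*(-15) = (2*25 - 247)/(-160) + 0 = (50 - 247)*(-1/160) + 0 = -197*(-1/160) + 0 = 197/160 + 0 = 197/160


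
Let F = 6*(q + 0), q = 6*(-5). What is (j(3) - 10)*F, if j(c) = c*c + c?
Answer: -360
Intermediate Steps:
q = -30
F = -180 (F = 6*(-30 + 0) = 6*(-30) = -180)
j(c) = c + c**2 (j(c) = c**2 + c = c + c**2)
(j(3) - 10)*F = (3*(1 + 3) - 10)*(-180) = (3*4 - 10)*(-180) = (12 - 10)*(-180) = 2*(-180) = -360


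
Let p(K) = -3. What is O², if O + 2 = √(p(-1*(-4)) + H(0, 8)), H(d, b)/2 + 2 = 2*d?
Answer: (2 - I*√7)² ≈ -3.0 - 10.583*I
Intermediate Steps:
H(d, b) = -4 + 4*d (H(d, b) = -4 + 2*(2*d) = -4 + 4*d)
O = -2 + I*√7 (O = -2 + √(-3 + (-4 + 4*0)) = -2 + √(-3 + (-4 + 0)) = -2 + √(-3 - 4) = -2 + √(-7) = -2 + I*√7 ≈ -2.0 + 2.6458*I)
O² = (-2 + I*√7)²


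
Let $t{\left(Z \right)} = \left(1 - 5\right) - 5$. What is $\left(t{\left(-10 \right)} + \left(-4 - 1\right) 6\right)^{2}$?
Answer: $1521$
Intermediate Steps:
$t{\left(Z \right)} = -9$ ($t{\left(Z \right)} = -4 - 5 = -9$)
$\left(t{\left(-10 \right)} + \left(-4 - 1\right) 6\right)^{2} = \left(-9 + \left(-4 - 1\right) 6\right)^{2} = \left(-9 - 30\right)^{2} = \left(-39\right)^{2} = 1521$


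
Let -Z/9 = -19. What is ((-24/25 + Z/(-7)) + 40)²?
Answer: 6538249/30625 ≈ 213.49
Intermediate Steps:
Z = 171 (Z = -9*(-19) = 171)
((-24/25 + Z/(-7)) + 40)² = ((-24/25 + 171/(-7)) + 40)² = ((-24*1/25 + 171*(-⅐)) + 40)² = ((-24/25 - 171/7) + 40)² = (-4443/175 + 40)² = (2557/175)² = 6538249/30625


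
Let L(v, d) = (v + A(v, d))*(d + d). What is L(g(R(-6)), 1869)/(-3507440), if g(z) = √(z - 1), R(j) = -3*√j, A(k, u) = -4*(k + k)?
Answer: 13083*√(-1 - 3*I*√6)/1753720 ≈ 0.013362 - 0.015303*I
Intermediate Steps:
A(k, u) = -8*k
g(z) = √(-1 + z)
L(v, d) = -14*d*v (L(v, d) = (v - 8*v)*(d + d) = (-7*v)*(2*d) = -14*d*v)
L(g(R(-6)), 1869)/(-3507440) = -14*1869*√(-1 - 3*I*√6)/(-3507440) = -14*1869*√(-1 - 3*I*√6)*(-1/3507440) = -26166*√(-1 - 3*I*√6)*(-1/3507440) = 13083*√(-1 - 3*I*√6)/1753720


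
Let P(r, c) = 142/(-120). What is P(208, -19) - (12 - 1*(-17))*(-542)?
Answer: 943009/60 ≈ 15717.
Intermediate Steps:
P(r, c) = -71/60 (P(r, c) = 142*(-1/120) = -71/60)
P(208, -19) - (12 - 1*(-17))*(-542) = -71/60 - (12 - 1*(-17))*(-542) = -71/60 - (12 + 17)*(-542) = -71/60 - 29*(-542) = -71/60 - 1*(-15718) = -71/60 + 15718 = 943009/60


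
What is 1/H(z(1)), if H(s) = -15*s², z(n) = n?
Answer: -1/15 ≈ -0.066667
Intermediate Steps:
1/H(z(1)) = 1/(-15*1²) = 1/(-15*1) = 1/(-15) = -1/15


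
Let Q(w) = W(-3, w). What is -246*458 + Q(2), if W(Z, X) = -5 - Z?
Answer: -112670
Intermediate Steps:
Q(w) = -2 (Q(w) = -5 - 1*(-3) = -5 + 3 = -2)
-246*458 + Q(2) = -246*458 - 2 = -112668 - 2 = -112670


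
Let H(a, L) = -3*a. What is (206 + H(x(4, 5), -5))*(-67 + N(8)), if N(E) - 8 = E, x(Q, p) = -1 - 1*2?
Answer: -10965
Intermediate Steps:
x(Q, p) = -3 (x(Q, p) = -1 - 2 = -3)
N(E) = 8 + E
(206 + H(x(4, 5), -5))*(-67 + N(8)) = (206 - 3*(-3))*(-67 + (8 + 8)) = (206 + 9)*(-67 + 16) = 215*(-51) = -10965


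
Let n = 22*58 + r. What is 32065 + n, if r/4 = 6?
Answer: 33365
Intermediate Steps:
r = 24 (r = 4*6 = 24)
n = 1300 (n = 22*58 + 24 = 1276 + 24 = 1300)
32065 + n = 32065 + 1300 = 33365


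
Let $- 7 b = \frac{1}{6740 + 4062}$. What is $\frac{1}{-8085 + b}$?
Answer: $- \frac{75614}{611339191} \approx -0.00012369$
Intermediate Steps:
$b = - \frac{1}{75614}$ ($b = - \frac{1}{7 \left(6740 + 4062\right)} = - \frac{1}{7 \cdot 10802} = \left(- \frac{1}{7}\right) \frac{1}{10802} = - \frac{1}{75614} \approx -1.3225 \cdot 10^{-5}$)
$\frac{1}{-8085 + b} = \frac{1}{-8085 - \frac{1}{75614}} = \frac{1}{- \frac{611339191}{75614}} = - \frac{75614}{611339191}$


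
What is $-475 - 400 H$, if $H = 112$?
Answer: $-45275$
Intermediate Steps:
$-475 - 400 H = -475 - 44800 = -45275$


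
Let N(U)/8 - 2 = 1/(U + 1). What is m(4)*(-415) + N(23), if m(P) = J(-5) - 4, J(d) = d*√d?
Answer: 5029/3 + 2075*I*√5 ≈ 1676.3 + 4639.8*I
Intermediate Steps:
J(d) = d^(3/2)
N(U) = 16 + 8/(1 + U) (N(U) = 16 + 8/(U + 1) = 16 + 8/(1 + U))
m(P) = -4 - 5*I*√5 (m(P) = (-5)^(3/2) - 4 = -5*I*√5 - 4 = -4 - 5*I*√5)
m(4)*(-415) + N(23) = (-4 - 5*I*√5)*(-415) + 8*(3 + 2*23)/(1 + 23) = (1660 + 2075*I*√5) + 8*(3 + 46)/24 = (1660 + 2075*I*√5) + 8*(1/24)*49 = (1660 + 2075*I*√5) + 49/3 = 5029/3 + 2075*I*√5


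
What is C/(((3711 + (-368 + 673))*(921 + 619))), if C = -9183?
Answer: -9183/6184640 ≈ -0.0014848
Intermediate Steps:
C/(((3711 + (-368 + 673))*(921 + 619))) = -9183*1/((921 + 619)*(3711 + (-368 + 673))) = -9183*1/(1540*(3711 + 305)) = -9183/(4016*1540) = -9183/6184640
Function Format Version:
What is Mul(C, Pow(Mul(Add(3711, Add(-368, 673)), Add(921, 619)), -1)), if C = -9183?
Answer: Rational(-9183, 6184640) ≈ -0.0014848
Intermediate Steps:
Mul(C, Pow(Mul(Add(3711, Add(-368, 673)), Add(921, 619)), -1)) = Mul(-9183, Pow(Mul(Add(3711, Add(-368, 673)), Add(921, 619)), -1)) = Mul(-9183, Pow(Mul(Add(3711, 305), 1540), -1)) = Mul(-9183, Pow(Mul(4016, 1540), -1)) = Mul(-9183, Pow(6184640, -1)) = Mul(-9183, Rational(1, 6184640)) = Rational(-9183, 6184640)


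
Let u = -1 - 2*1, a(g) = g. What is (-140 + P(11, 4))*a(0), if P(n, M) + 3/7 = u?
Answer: 0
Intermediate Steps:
u = -3 (u = -1 - 2 = -3)
P(n, M) = -24/7 (P(n, M) = -3/7 - 3 = -24/7)
(-140 + P(11, 4))*a(0) = (-140 - 24/7)*0 = -1004/7*0 = 0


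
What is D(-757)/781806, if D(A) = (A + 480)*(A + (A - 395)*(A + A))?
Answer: -482913767/781806 ≈ -617.69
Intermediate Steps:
D(A) = (480 + A)*(A + 2*A*(-395 + A)) (D(A) = (480 + A)*(A + (-395 + A)*(2*A)) = (480 + A)*(A + 2*A*(-395 + A)))
D(-757)/781806 = -757*(-378720 + 2*(-757)² + 171*(-757))/781806 = -757*(-378720 + 2*573049 - 129447)*(1/781806) = -757*(-378720 + 1146098 - 129447)*(1/781806) = -757*637931*(1/781806) = -482913767*1/781806 = -482913767/781806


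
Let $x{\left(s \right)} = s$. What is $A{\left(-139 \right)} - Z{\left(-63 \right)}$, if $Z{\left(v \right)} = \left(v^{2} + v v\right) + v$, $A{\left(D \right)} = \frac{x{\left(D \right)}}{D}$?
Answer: $-7874$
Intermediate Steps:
$A{\left(D \right)} = 1$ ($A{\left(D \right)} = \frac{D}{D} = 1$)
$Z{\left(v \right)} = v + 2 v^{2}$ ($Z{\left(v \right)} = \left(v^{2} + v^{2}\right) + v = 2 v^{2} + v = v + 2 v^{2}$)
$A{\left(-139 \right)} - Z{\left(-63 \right)} = 1 - - 63 \left(1 + 2 \left(-63\right)\right) = 1 - - 63 \left(1 - 126\right) = 1 - \left(-63\right) \left(-125\right) = 1 - 7875 = -7874$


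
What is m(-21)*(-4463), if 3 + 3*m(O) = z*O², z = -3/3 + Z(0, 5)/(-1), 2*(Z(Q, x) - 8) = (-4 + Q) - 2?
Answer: 3940829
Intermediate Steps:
Z(Q, x) = 5 + Q/2 (Z(Q, x) = 8 + ((-4 + Q) - 2)/2 = 8 + (-6 + Q)/2 = 8 + (-3 + Q/2) = 5 + Q/2)
z = -6 (z = -3/3 + (5 + (½)*0)/(-1) = -3*⅓ + (5 + 0)*(-1) = -1 + 5*(-1) = -1 - 5 = -6)
m(O) = -1 - 2*O² (m(O) = -1 + (-6*O²)/3 = -1 - 2*O²)
m(-21)*(-4463) = (-1 - 2*(-21)²)*(-4463) = (-1 - 2*441)*(-4463) = (-1 - 882)*(-4463) = -883*(-4463) = 3940829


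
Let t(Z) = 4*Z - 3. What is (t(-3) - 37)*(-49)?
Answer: 2548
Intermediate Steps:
t(Z) = -3 + 4*Z
(t(-3) - 37)*(-49) = ((-3 + 4*(-3)) - 37)*(-49) = ((-3 - 12) - 37)*(-49) = (-15 - 37)*(-49) = -52*(-49) = 2548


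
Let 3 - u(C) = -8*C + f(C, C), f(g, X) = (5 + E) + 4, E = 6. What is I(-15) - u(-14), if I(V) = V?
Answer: 109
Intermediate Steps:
f(g, X) = 15 (f(g, X) = (5 + 6) + 4 = 11 + 4 = 15)
u(C) = -12 + 8*C (u(C) = 3 - (-8*C + 15) = 3 - (15 - 8*C) = 3 + (-15 + 8*C) = -12 + 8*C)
I(-15) - u(-14) = -15 - (-12 + 8*(-14)) = -15 - (-12 - 112) = -15 - 1*(-124) = -15 + 124 = 109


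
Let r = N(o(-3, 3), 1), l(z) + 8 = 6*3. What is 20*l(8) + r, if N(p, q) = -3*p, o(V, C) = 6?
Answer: 182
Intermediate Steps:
l(z) = 10 (l(z) = -8 + 6*3 = -8 + 18 = 10)
r = -18 (r = -3*6 = -18)
20*l(8) + r = 20*10 - 18 = 200 - 18 = 182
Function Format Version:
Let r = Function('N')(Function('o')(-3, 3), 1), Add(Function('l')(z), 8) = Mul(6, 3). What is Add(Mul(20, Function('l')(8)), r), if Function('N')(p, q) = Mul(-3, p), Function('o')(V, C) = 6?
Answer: 182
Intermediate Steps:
Function('l')(z) = 10 (Function('l')(z) = Add(-8, Mul(6, 3)) = Add(-8, 18) = 10)
r = -18 (r = Mul(-3, 6) = -18)
Add(Mul(20, Function('l')(8)), r) = Add(Mul(20, 10), -18) = Add(200, -18) = 182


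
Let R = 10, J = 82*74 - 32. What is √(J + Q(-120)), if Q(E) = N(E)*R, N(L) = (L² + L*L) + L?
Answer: 2*√73209 ≈ 541.14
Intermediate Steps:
J = 6036 (J = 6068 - 32 = 6036)
N(L) = L + 2*L² (N(L) = (L² + L²) + L = 2*L² + L = L + 2*L²)
Q(E) = 10*E*(1 + 2*E) (Q(E) = (E*(1 + 2*E))*10 = 10*E*(1 + 2*E))
√(J + Q(-120)) = √(6036 + 10*(-120)*(1 + 2*(-120))) = √(6036 + 10*(-120)*(1 - 240)) = √(6036 + 10*(-120)*(-239)) = √(6036 + 286800) = √292836 = 2*√73209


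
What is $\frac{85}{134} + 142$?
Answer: $\frac{19113}{134} \approx 142.63$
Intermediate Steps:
$\frac{85}{134} + 142 = \frac{19113}{134}$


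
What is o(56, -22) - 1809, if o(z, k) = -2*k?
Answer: -1765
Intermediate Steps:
o(56, -22) - 1809 = -2*(-22) - 1809 = 44 - 1809 = -1765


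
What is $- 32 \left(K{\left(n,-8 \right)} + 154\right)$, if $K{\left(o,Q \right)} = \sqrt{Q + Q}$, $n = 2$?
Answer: $-4928 - 128 i \approx -4928.0 - 128.0 i$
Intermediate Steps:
$K{\left(o,Q \right)} = \sqrt{2} \sqrt{Q}$ ($K{\left(o,Q \right)} = \sqrt{2 Q} = \sqrt{2} \sqrt{Q}$)
$- 32 \left(K{\left(n,-8 \right)} + 154\right) = - 32 \left(\sqrt{2} \sqrt{-8} + 154\right) = - 32 \left(\sqrt{2} \cdot 2 i \sqrt{2} + 154\right) = - 32 \left(4 i + 154\right) = - 32 \left(154 + 4 i\right) = -4928 - 128 i$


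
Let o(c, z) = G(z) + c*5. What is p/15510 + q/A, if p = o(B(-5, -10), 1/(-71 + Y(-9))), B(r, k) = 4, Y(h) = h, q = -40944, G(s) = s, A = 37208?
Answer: -2114325817/1923653600 ≈ -1.0991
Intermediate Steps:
o(c, z) = z + 5*c (o(c, z) = z + c*5 = z + 5*c)
p = 1599/80 (p = 1/(-71 - 9) + 5*4 = 1/(-80) + 20 = -1/80 + 20 = 1599/80 ≈ 19.987)
p/15510 + q/A = (1599/80)/15510 - 40944/37208 = (1599/80)*(1/15510) - 40944*1/37208 = 533/413600 - 5118/4651 = -2114325817/1923653600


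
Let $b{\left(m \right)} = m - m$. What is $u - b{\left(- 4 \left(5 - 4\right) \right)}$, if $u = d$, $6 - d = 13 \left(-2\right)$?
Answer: $32$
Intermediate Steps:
$b{\left(m \right)} = 0$
$d = 32$ ($d = 6 - 13 \left(-2\right) = 6 - -26 = 6 + 26 = 32$)
$u = 32$
$u - b{\left(- 4 \left(5 - 4\right) \right)} = 32 - 0 = 32 + 0 = 32$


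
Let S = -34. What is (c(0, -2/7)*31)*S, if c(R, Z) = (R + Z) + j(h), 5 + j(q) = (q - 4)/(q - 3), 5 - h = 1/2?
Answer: 109616/21 ≈ 5219.8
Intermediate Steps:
h = 9/2 (h = 5 - 1/2 = 9/2 ≈ 4.5000)
j(q) = -5 + (-4 + q)/(-3 + q) (j(q) = -5 + (q - 4)/(q - 3) = -5 + (-4 + q)/(-3 + q))
c(R, Z) = -14/3 + R + Z (c(R, Z) = (R + Z) + (11 - 4*9/2)/(-3 + 9/2) = (R + Z) + (11 - 18)/(3/2) = (R + Z) + (2/3)*(-7) = (R + Z) - 14/3 = -14/3 + R + Z)
(c(0, -2/7)*31)*S = ((-14/3 + 0 - 2/7)*31)*(-34) = -104/21*31*(-34) = -3224/21*(-34) = 109616/21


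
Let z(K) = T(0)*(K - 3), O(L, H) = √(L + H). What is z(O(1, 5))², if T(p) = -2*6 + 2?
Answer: 1500 - 600*√6 ≈ 30.306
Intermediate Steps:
O(L, H) = √(H + L)
T(p) = -10 (T(p) = -12 + 2 = -10)
z(K) = 30 - 10*K (z(K) = -10*(K - 3) = -10*(-3 + K) = 30 - 10*K)
z(O(1, 5))² = (30 - 10*√(5 + 1))² = (30 - 10*√6)²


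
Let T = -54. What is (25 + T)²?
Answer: 841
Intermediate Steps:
(25 + T)² = (25 - 54)² = (-29)² = 841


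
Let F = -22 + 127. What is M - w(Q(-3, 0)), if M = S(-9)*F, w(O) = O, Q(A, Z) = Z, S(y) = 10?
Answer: 1050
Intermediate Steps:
F = 105
M = 1050 (M = 10*105 = 1050)
M - w(Q(-3, 0)) = 1050 - 1*0 = 1050 + 0 = 1050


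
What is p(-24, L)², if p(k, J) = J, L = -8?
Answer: 64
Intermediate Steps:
p(-24, L)² = (-8)² = 64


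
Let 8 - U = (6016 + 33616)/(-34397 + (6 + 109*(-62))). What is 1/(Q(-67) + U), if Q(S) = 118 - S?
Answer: 41149/7981389 ≈ 0.0051556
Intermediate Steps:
U = 368824/41149 (U = 8 - (6016 + 33616)/(-34397 + (6 + 109*(-62))) = 8 - 39632/(-34397 + (6 - 6758)) = 8 - 39632/(-34397 - 6752) = 8 - 39632/(-41149) = 8 - 39632*(-1)/41149 = 8 - 1*(-39632/41149) = 8 + 39632/41149 = 368824/41149 ≈ 8.9631)
1/(Q(-67) + U) = 1/((118 - 1*(-67)) + 368824/41149) = 1/((118 + 67) + 368824/41149) = 1/(185 + 368824/41149) = 1/(7981389/41149) = 41149/7981389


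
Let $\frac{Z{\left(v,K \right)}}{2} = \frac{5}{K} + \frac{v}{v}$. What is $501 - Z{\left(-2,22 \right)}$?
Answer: $\frac{5484}{11} \approx 498.55$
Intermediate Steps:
$Z{\left(v,K \right)} = 2 + \frac{10}{K}$ ($Z{\left(v,K \right)} = 2 \left(\frac{5}{K} + \frac{v}{v}\right) = 2 \left(\frac{5}{K} + 1\right) = 2 \left(1 + \frac{5}{K}\right) = 2 + \frac{10}{K}$)
$501 - Z{\left(-2,22 \right)} = 501 - \left(2 + \frac{10}{22}\right) = 501 - \left(2 + 10 \cdot \frac{1}{22}\right) = 501 - \left(2 + \frac{5}{11}\right) = 501 - \frac{27}{11} = \frac{5484}{11}$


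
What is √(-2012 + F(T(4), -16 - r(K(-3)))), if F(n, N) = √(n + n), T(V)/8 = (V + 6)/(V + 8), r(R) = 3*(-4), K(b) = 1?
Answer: √(-18108 + 6*√30)/3 ≈ 44.815*I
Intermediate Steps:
r(R) = -12
T(V) = 8*(6 + V)/(8 + V) (T(V) = 8*((V + 6)/(V + 8)) = 8*((6 + V)/(8 + V)) = 8*(6 + V)/(8 + V))
F(n, N) = √2*√n (F(n, N) = √(2*n) = √2*√n)
√(-2012 + F(T(4), -16 - r(K(-3)))) = √(-2012 + √2*√(8*(6 + 4)/(8 + 4))) = √(-2012 + √2*√(8*10/12)) = √(-2012 + √2*√(8*(1/12)*10)) = √(-2012 + √2*√(20/3)) = √(-2012 + √2*(2*√15/3)) = √(-2012 + 2*√30/3)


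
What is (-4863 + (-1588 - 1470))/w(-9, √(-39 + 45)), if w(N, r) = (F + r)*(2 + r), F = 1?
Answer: -31684/5 + 23763*√6/10 ≈ -516.08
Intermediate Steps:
w(N, r) = (1 + r)*(2 + r)
(-4863 + (-1588 - 1470))/w(-9, √(-39 + 45)) = (-4863 + (-1588 - 1470))/(2 + (√(-39 + 45))² + 3*√(-39 + 45)) = (-4863 - 3058)/(2 + (√6)² + 3*√6) = -7921/(2 + 6 + 3*√6) = -7921/(8 + 3*√6)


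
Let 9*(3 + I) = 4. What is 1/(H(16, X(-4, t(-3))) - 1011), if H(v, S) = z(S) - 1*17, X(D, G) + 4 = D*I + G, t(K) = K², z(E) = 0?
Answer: -1/1028 ≈ -0.00097276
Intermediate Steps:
I = -23/9 (I = -3 + (⅑)*4 = -3 + 4/9 = -23/9 ≈ -2.5556)
X(D, G) = -4 + G - 23*D/9 (X(D, G) = -4 + (D*(-23/9) + G) = -4 + (-23*D/9 + G) = -4 + (G - 23*D/9) = -4 + G - 23*D/9)
H(v, S) = -17 (H(v, S) = 0 - 1*17 = 0 - 17 = -17)
1/(H(16, X(-4, t(-3))) - 1011) = 1/(-17 - 1011) = 1/(-1028) = -1/1028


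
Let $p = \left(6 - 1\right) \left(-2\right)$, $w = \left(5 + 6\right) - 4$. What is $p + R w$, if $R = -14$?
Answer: $-108$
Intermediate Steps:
$w = 7$ ($w = 11 - 4 = 7$)
$p = -10$ ($p = 5 \left(-2\right) = -10$)
$p + R w = -10 - 98 = -108$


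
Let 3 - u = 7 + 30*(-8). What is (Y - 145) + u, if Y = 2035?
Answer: 2126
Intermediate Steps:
u = 236 (u = 3 - (7 + 30*(-8)) = 3 - (7 - 240) = 3 - 1*(-233) = 3 + 233 = 236)
(Y - 145) + u = (2035 - 145) + 236 = 1890 + 236 = 2126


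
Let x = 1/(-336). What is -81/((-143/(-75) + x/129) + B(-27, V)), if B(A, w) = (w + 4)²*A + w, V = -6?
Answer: 87771600/121464361 ≈ 0.72261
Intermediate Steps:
x = -1/336 ≈ -0.0029762
B(A, w) = w + A*(4 + w)² (B(A, w) = (4 + w)²*A + w = A*(4 + w)² + w = w + A*(4 + w)²)
-81/((-143/(-75) + x/129) + B(-27, V)) = -81/((-143/(-75) - 1/336/129) + (-6 - 27*(4 - 6)²)) = -81/((-143*(-1/75) - 1/336*1/129) + (-6 - 27*(-2)²)) = -81/((143/75 - 1/43344) + (-6 - 27*4)) = -81/(2066039/1083600 + (-6 - 108)) = -81/(2066039/1083600 - 114) = -81/(-121464361/1083600) = -1083600/121464361*(-81) = 87771600/121464361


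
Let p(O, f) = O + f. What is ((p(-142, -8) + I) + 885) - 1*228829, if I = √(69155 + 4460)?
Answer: -228094 + √73615 ≈ -2.2782e+5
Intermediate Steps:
I = √73615 ≈ 271.32
((p(-142, -8) + I) + 885) - 1*228829 = (((-142 - 8) + √73615) + 885) - 1*228829 = ((-150 + √73615) + 885) - 228829 = (735 + √73615) - 228829 = -228094 + √73615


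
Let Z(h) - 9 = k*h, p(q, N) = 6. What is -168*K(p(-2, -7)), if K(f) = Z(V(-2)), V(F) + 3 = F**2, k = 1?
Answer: -1680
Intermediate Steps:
V(F) = -3 + F**2
Z(h) = 9 + h (Z(h) = 9 + 1*h = 9 + h)
K(f) = 10 (K(f) = 9 + (-3 + (-2)**2) = 9 + (-3 + 4) = 9 + 1 = 10)
-168*K(p(-2, -7)) = -168*10 = -1680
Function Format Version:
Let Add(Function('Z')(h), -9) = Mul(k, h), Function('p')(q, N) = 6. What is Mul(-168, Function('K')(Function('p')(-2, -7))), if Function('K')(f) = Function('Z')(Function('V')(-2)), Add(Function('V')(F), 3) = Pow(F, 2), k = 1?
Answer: -1680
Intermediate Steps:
Function('V')(F) = Add(-3, Pow(F, 2))
Function('Z')(h) = Add(9, h) (Function('Z')(h) = Add(9, Mul(1, h)) = Add(9, h))
Function('K')(f) = 10 (Function('K')(f) = Add(9, Add(-3, Pow(-2, 2))) = Add(9, Add(-3, 4)) = Add(9, 1) = 10)
Mul(-168, Function('K')(Function('p')(-2, -7))) = Mul(-168, 10) = -1680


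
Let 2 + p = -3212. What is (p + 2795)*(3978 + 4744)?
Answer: -3654518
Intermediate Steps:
p = -3214 (p = -2 - 3212 = -3214)
(p + 2795)*(3978 + 4744) = (-3214 + 2795)*(3978 + 4744) = -419*8722 = -3654518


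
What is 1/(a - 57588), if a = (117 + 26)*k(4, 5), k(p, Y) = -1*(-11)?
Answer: -1/56015 ≈ -1.7852e-5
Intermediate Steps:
k(p, Y) = 11
a = 1573 (a = (117 + 26)*11 = 143*11 = 1573)
1/(a - 57588) = 1/(1573 - 57588) = 1/(-56015) = -1/56015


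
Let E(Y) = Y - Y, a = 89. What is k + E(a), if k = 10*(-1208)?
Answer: -12080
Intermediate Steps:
k = -12080
E(Y) = 0
k + E(a) = -12080 + 0 = -12080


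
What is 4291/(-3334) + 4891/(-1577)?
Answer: -23073501/5257718 ≈ -4.3885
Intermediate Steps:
4291/(-3334) + 4891/(-1577) = 4291*(-1/3334) + 4891*(-1/1577) = -4291/3334 - 4891/1577 = -23073501/5257718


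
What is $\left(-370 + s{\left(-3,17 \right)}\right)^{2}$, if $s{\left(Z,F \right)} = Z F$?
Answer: $177241$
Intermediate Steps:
$s{\left(Z,F \right)} = F Z$
$\left(-370 + s{\left(-3,17 \right)}\right)^{2} = \left(-370 + 17 \left(-3\right)\right)^{2} = \left(-370 - 51\right)^{2} = \left(-421\right)^{2} = 177241$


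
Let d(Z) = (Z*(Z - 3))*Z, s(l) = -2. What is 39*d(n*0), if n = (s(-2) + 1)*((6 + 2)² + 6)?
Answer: 0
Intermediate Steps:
n = -70 (n = (-2 + 1)*((6 + 2)² + 6) = -(8² + 6) = -(64 + 6) = -1*70 = -70)
d(Z) = Z²*(-3 + Z) (d(Z) = (Z*(-3 + Z))*Z = Z²*(-3 + Z))
39*d(n*0) = 39*((-70*0)²*(-3 - 70*0)) = 39*(0²*(-3 + 0)) = 39*(0*(-3)) = 39*0 = 0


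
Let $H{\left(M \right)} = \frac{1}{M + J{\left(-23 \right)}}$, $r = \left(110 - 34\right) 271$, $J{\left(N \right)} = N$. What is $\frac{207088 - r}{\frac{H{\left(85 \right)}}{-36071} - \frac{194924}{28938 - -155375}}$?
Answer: $- \frac{76871622296854392}{435928607761} \approx -1.7634 \cdot 10^{5}$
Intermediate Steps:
$r = 20596$ ($r = 76 \cdot 271 = 20596$)
$H{\left(M \right)} = \frac{1}{-23 + M}$ ($H{\left(M \right)} = \frac{1}{M - 23} = \frac{1}{-23 + M}$)
$\frac{207088 - r}{\frac{H{\left(85 \right)}}{-36071} - \frac{194924}{28938 - -155375}} = \frac{207088 - 20596}{\frac{1}{\left(-23 + 85\right) \left(-36071\right)} - \frac{194924}{28938 - -155375}} = \frac{207088 - 20596}{\frac{1}{62} \left(- \frac{1}{36071}\right) - \frac{194924}{28938 + 155375}} = \frac{186492}{\frac{1}{62} \left(- \frac{1}{36071}\right) - \frac{194924}{184313}} = \frac{186492}{- \frac{1}{2236402} - \frac{194924}{184313}} = \frac{186492}{- \frac{435928607761}{412197961826}} = 186492 \left(- \frac{412197961826}{435928607761}\right) = - \frac{76871622296854392}{435928607761}$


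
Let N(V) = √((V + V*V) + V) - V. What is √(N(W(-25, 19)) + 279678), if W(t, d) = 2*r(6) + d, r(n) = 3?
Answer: √(279653 + 15*√3) ≈ 528.85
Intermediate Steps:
W(t, d) = 6 + d (W(t, d) = 2*3 + d = 6 + d)
N(V) = √(V² + 2*V) - V (N(V) = √((V + V²) + V) - V = √(V² + 2*V) - V)
√(N(W(-25, 19)) + 279678) = √((√((6 + 19)*(2 + (6 + 19))) - (6 + 19)) + 279678) = √((√(25*(2 + 25)) - 1*25) + 279678) = √((√(25*27) - 25) + 279678) = √((√675 - 25) + 279678) = √((15*√3 - 25) + 279678) = √((-25 + 15*√3) + 279678) = √(279653 + 15*√3)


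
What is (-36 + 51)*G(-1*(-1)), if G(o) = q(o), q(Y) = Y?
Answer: 15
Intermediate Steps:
G(o) = o
(-36 + 51)*G(-1*(-1)) = (-36 + 51)*(-1*(-1)) = 15*1 = 15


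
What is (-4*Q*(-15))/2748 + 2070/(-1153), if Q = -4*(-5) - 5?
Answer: -387555/264037 ≈ -1.4678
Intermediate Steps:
Q = 15 (Q = 20 - 5 = 15)
(-4*Q*(-15))/2748 + 2070/(-1153) = (-4*15*(-15))/2748 + 2070/(-1153) = -60*(-15)*(1/2748) + 2070*(-1/1153) = 900*(1/2748) - 2070/1153 = 75/229 - 2070/1153 = -387555/264037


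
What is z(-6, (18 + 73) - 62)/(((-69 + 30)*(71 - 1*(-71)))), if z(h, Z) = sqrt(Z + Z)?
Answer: -sqrt(58)/5538 ≈ -0.0013752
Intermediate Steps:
z(h, Z) = sqrt(2)*sqrt(Z) (z(h, Z) = sqrt(2*Z) = sqrt(2)*sqrt(Z))
z(-6, (18 + 73) - 62)/(((-69 + 30)*(71 - 1*(-71)))) = (sqrt(2)*sqrt((18 + 73) - 62))/(((-69 + 30)*(71 - 1*(-71)))) = (sqrt(2)*sqrt(91 - 62))/((-39*(71 + 71))) = (sqrt(2)*sqrt(29))/((-39*142)) = sqrt(58)/(-5538) = sqrt(58)*(-1/5538) = -sqrt(58)/5538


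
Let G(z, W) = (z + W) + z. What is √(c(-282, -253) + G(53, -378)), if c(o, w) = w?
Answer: 5*I*√21 ≈ 22.913*I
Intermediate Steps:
G(z, W) = W + 2*z (G(z, W) = (W + z) + z = W + 2*z)
√(c(-282, -253) + G(53, -378)) = √(-253 + (-378 + 2*53)) = √(-253 + (-378 + 106)) = √(-253 - 272) = √(-525) = 5*I*√21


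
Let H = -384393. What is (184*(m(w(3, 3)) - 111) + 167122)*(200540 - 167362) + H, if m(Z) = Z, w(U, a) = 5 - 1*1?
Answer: 4891180859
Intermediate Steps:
w(U, a) = 4 (w(U, a) = 5 - 1 = 4)
(184*(m(w(3, 3)) - 111) + 167122)*(200540 - 167362) + H = (184*(4 - 111) + 167122)*(200540 - 167362) - 384393 = (184*(-107) + 167122)*33178 - 384393 = (-19688 + 167122)*33178 - 384393 = 147434*33178 - 384393 = 4891565252 - 384393 = 4891180859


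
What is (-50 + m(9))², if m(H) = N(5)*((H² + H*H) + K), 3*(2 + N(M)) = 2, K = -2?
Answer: 624100/9 ≈ 69345.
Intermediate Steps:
N(M) = -4/3 (N(M) = -2 + (⅓)*2 = -2 + ⅔ = -4/3)
m(H) = 8/3 - 8*H²/3 (m(H) = -4*((H² + H*H) - 2)/3 = -4*((H² + H²) - 2)/3 = -4*(2*H² - 2)/3 = -4*(-2 + 2*H²)/3 = 8/3 - 8*H²/3)
(-50 + m(9))² = (-50 + (8/3 - 8/3*9²))² = (-50 + (8/3 - 8/3*81))² = (-50 + (8/3 - 216))² = (-50 - 640/3)² = (-790/3)² = 624100/9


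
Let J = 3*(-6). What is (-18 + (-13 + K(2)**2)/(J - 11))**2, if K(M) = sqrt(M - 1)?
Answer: 260100/841 ≈ 309.27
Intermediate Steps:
K(M) = sqrt(-1 + M)
J = -18
(-18 + (-13 + K(2)**2)/(J - 11))**2 = (-18 + (-13 + (sqrt(-1 + 2))**2)/(-18 - 11))**2 = (-18 + (-13 + (sqrt(1))**2)/(-29))**2 = (-18 + (-13 + 1**2)*(-1/29))**2 = (-18 + (-13 + 1)*(-1/29))**2 = (-18 - 12*(-1/29))**2 = (-18 + 12/29)**2 = (-510/29)**2 = 260100/841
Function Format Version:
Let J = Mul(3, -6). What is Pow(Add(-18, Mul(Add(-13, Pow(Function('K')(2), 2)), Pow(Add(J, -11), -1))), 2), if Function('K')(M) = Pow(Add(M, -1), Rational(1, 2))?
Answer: Rational(260100, 841) ≈ 309.27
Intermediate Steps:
Function('K')(M) = Pow(Add(-1, M), Rational(1, 2))
J = -18
Pow(Add(-18, Mul(Add(-13, Pow(Function('K')(2), 2)), Pow(Add(J, -11), -1))), 2) = Pow(Add(-18, Mul(Add(-13, Pow(Pow(Add(-1, 2), Rational(1, 2)), 2)), Pow(Add(-18, -11), -1))), 2) = Pow(Add(-18, Mul(Add(-13, Pow(Pow(1, Rational(1, 2)), 2)), Pow(-29, -1))), 2) = Pow(Add(-18, Mul(Add(-13, Pow(1, 2)), Rational(-1, 29))), 2) = Pow(Add(-18, Mul(Add(-13, 1), Rational(-1, 29))), 2) = Pow(Add(-18, Mul(-12, Rational(-1, 29))), 2) = Pow(Add(-18, Rational(12, 29)), 2) = Pow(Rational(-510, 29), 2) = Rational(260100, 841)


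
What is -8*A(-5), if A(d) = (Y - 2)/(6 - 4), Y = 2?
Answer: 0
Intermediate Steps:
A(d) = 0 (A(d) = (2 - 2)/(6 - 4) = 0/2 = 0*(1/2) = 0)
-8*A(-5) = -8*0 = 0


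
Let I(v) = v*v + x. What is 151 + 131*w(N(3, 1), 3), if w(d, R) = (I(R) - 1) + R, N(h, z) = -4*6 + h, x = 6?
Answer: 2378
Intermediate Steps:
N(h, z) = -24 + h
I(v) = 6 + v² (I(v) = v*v + 6 = v² + 6 = 6 + v²)
w(d, R) = 5 + R + R² (w(d, R) = ((6 + R²) - 1) + R = (5 + R²) + R = 5 + R + R²)
151 + 131*w(N(3, 1), 3) = 151 + 131*(5 + 3 + 3²) = 151 + 131*(5 + 3 + 9) = 151 + 131*17 = 151 + 2227 = 2378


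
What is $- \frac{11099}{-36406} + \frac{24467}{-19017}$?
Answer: $- \frac{679675919}{692332902} \approx -0.98172$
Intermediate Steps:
$- \frac{11099}{-36406} + \frac{24467}{-19017} = \left(-11099\right) \left(- \frac{1}{36406}\right) + 24467 \left(- \frac{1}{19017}\right) = \frac{11099}{36406} - \frac{24467}{19017} = - \frac{679675919}{692332902}$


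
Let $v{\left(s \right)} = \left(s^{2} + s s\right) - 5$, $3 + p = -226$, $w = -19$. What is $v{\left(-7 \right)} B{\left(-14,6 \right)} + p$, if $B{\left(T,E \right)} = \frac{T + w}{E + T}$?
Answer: $\frac{1237}{8} \approx 154.63$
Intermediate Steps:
$p = -229$ ($p = -3 - 226 = -229$)
$v{\left(s \right)} = -5 + 2 s^{2}$ ($v{\left(s \right)} = \left(s^{2} + s^{2}\right) - 5 = 2 s^{2} - 5 = -5 + 2 s^{2}$)
$B{\left(T,E \right)} = \frac{-19 + T}{E + T}$ ($B{\left(T,E \right)} = \frac{T - 19}{E + T} = \frac{-19 + T}{E + T}$)
$v{\left(-7 \right)} B{\left(-14,6 \right)} + p = \left(-5 + 2 \left(-7\right)^{2}\right) \frac{-19 - 14}{6 - 14} - 229 = \left(-5 + 2 \cdot 49\right) \frac{1}{-8} \left(-33\right) - 229 = \left(-5 + 98\right) \left(\left(- \frac{1}{8}\right) \left(-33\right)\right) - 229 = 93 \cdot \frac{33}{8} - 229 = \frac{3069}{8} - 229 = \frac{1237}{8}$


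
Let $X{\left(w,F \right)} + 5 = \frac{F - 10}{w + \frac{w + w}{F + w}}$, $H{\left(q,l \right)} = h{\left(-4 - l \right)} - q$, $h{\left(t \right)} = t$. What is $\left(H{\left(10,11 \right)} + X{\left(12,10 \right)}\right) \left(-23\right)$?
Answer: $690$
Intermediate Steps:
$H{\left(q,l \right)} = -4 - l - q$ ($H{\left(q,l \right)} = \left(-4 - l\right) - q = -4 - l - q$)
$X{\left(w,F \right)} = -5 + \frac{-10 + F}{w + \frac{2 w}{F + w}}$ ($X{\left(w,F \right)} = -5 + \frac{F - 10}{w + \frac{w + w}{F + w}} = -5 + \frac{-10 + F}{w + \frac{2 w}{F + w}}$)
$\left(H{\left(10,11 \right)} + X{\left(12,10 \right)}\right) \left(-23\right) = \left(\left(-4 - 11 - 10\right) + \frac{10^{2} - 240 - 100 - 5 \cdot 12^{2} - 40 \cdot 12}{12 \left(2 + 10 + 12\right)}\right) \left(-23\right) = \left(\left(-4 - 11 - 10\right) + \frac{100 - 240 - 100 - 720 - 480}{12 \cdot 24}\right) \left(-23\right) = \left(-25 + \frac{1}{12} \cdot \frac{1}{24} \left(100 - 240 - 100 - 720 - 480\right)\right) \left(-23\right) = \left(-25 + \frac{1}{12} \cdot \frac{1}{24} \left(-1440\right)\right) \left(-23\right) = \left(-25 - 5\right) \left(-23\right) = \left(-30\right) \left(-23\right) = 690$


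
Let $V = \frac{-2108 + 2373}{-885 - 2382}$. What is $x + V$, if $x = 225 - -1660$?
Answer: $\frac{6158030}{3267} \approx 1884.9$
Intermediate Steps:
$V = - \frac{265}{3267}$ ($V = \frac{265}{-3267} = 265 \left(- \frac{1}{3267}\right) = - \frac{265}{3267} \approx -0.081114$)
$x = 1885$ ($x = 225 + 1660 = 1885$)
$x + V = 1885 - \frac{265}{3267} = \frac{6158030}{3267}$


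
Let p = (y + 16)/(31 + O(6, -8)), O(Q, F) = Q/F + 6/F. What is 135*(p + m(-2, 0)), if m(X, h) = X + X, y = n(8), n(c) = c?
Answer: -25380/59 ≈ -430.17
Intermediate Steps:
O(Q, F) = 6/F + Q/F
y = 8
p = 48/59 (p = (8 + 16)/(31 + (6 + 6)/(-8)) = 24/(31 - ⅛*12) = 24/(31 - 3/2) = 24/(59/2) = 24*(2/59) = 48/59 ≈ 0.81356)
m(X, h) = 2*X
135*(p + m(-2, 0)) = 135*(48/59 + 2*(-2)) = 135*(48/59 - 4) = 135*(-188/59) = -25380/59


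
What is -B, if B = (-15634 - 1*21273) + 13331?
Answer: 23576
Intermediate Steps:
B = -23576 (B = (-15634 - 21273) + 13331 = -36907 + 13331 = -23576)
-B = -1*(-23576) = 23576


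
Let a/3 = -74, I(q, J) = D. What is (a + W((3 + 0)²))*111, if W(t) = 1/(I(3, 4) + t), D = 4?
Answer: -320235/13 ≈ -24633.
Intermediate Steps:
I(q, J) = 4
a = -222 (a = 3*(-74) = -222)
W(t) = 1/(4 + t)
(a + W((3 + 0)²))*111 = (-222 + 1/(4 + (3 + 0)²))*111 = (-222 + 1/(4 + 3²))*111 = (-222 + 1/(4 + 9))*111 = (-222 + 1/13)*111 = -2885/13*111 = -320235/13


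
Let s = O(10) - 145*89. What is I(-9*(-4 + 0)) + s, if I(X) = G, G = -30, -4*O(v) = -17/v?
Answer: -517383/40 ≈ -12935.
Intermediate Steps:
O(v) = 17/(4*v) (O(v) = -(-17)/(4*v) = 17/(4*v))
s = -516183/40 (s = (17/4)/10 - 145*89 = (17/4)*(⅒) - 12905 = 17/40 - 12905 = -516183/40 ≈ -12905.)
I(X) = -30
I(-9*(-4 + 0)) + s = -30 - 516183/40 = -517383/40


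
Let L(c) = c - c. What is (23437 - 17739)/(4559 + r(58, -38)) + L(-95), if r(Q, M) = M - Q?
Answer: 5698/4463 ≈ 1.2767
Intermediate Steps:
L(c) = 0
(23437 - 17739)/(4559 + r(58, -38)) + L(-95) = (23437 - 17739)/(4559 + (-38 - 1*58)) + 0 = 5698/(4559 + (-38 - 58)) + 0 = 5698/(4559 - 96) + 0 = 5698/4463 + 0 = 5698/4463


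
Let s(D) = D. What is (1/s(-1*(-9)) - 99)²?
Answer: 792100/81 ≈ 9779.0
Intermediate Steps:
(1/s(-1*(-9)) - 99)² = (1/(-1*(-9)) - 99)² = (1/9 - 99)² = (⅑ - 99)² = (-890/9)² = 792100/81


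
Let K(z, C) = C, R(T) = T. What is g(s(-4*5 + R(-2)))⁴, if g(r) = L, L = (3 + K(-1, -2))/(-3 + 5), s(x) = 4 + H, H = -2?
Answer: 1/16 ≈ 0.062500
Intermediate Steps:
s(x) = 2 (s(x) = 4 - 2 = 2)
L = ½ (L = (3 - 2)/(-3 + 5) = 1/2 = 1*(½) = ½ ≈ 0.50000)
g(r) = ½
g(s(-4*5 + R(-2)))⁴ = (½)⁴ = 1/16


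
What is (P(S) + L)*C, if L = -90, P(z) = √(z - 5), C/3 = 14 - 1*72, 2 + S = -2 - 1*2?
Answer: 15660 - 174*I*√11 ≈ 15660.0 - 577.09*I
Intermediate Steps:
S = -6 (S = -2 + (-2 - 1*2) = -2 + (-2 - 2) = -2 - 4 = -6)
C = -174 (C = 3*(14 - 1*72) = 3*(14 - 72) = 3*(-58) = -174)
P(z) = √(-5 + z)
(P(S) + L)*C = (√(-5 - 6) - 90)*(-174) = (√(-11) - 90)*(-174) = (I*√11 - 90)*(-174) = (-90 + I*√11)*(-174) = 15660 - 174*I*√11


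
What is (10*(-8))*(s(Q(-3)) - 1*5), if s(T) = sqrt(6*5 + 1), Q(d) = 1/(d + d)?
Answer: 400 - 80*sqrt(31) ≈ -45.421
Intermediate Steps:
Q(d) = 1/(2*d)
s(T) = sqrt(31) (s(T) = sqrt(30 + 1) = sqrt(31))
(10*(-8))*(s(Q(-3)) - 1*5) = (10*(-8))*(sqrt(31) - 1*5) = -80*(sqrt(31) - 5) = -80*(-5 + sqrt(31)) = 400 - 80*sqrt(31)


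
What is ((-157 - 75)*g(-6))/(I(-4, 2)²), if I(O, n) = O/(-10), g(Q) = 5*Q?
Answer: 43500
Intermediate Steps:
I(O, n) = -O/10 (I(O, n) = O*(-⅒) = -O/10)
((-157 - 75)*g(-6))/(I(-4, 2)²) = ((-157 - 75)*(5*(-6)))/((-⅒*(-4))²) = (-232*(-30))/((⅖)²) = 6960/(4/25) = 6960*(25/4) = 43500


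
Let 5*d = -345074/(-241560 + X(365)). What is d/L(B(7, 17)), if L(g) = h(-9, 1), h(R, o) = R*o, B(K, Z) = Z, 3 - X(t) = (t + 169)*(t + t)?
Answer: -345074/28411965 ≈ -0.012145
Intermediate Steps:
X(t) = 3 - 2*t*(169 + t) (X(t) = 3 - (t + 169)*(t + t) = 3 - (169 + t)*2*t = 3 - 2*t*(169 + t))
d = 345074/3156885 (d = (-345074/(-241560 + (3 - 338*365 - 2*365²)))/5 = (-345074/(-241560 + (3 - 123370 - 2*133225)))/5 = (-345074/(-241560 + (3 - 123370 - 266450)))/5 = (-345074/(-241560 - 389817))/5 = (-345074/(-631377))/5 = (-345074*(-1/631377))/5 = (⅕)*(345074/631377) = 345074/3156885 ≈ 0.10931)
L(g) = -9 (L(g) = -9*1 = -9)
d/L(B(7, 17)) = (345074/3156885)/(-9) = (345074/3156885)*(-⅑) = -345074/28411965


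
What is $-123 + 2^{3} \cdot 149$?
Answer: $1069$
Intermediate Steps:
$-123 + 2^{3} \cdot 149 = -123 + 8 \cdot 149 = -123 + 1192 = 1069$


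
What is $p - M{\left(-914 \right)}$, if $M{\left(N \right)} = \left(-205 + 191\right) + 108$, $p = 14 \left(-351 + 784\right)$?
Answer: $5968$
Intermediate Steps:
$p = 6062$ ($p = 14 \cdot 433 = 6062$)
$M{\left(N \right)} = 94$ ($M{\left(N \right)} = -14 + 108 = 94$)
$p - M{\left(-914 \right)} = 6062 - 94 = 5968$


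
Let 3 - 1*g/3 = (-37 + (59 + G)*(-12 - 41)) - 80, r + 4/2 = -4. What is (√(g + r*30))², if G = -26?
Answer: 5427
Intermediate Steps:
r = -6 (r = -2 - 4 = -6)
g = 5607 (g = 9 - 3*((-37 + (59 - 26)*(-12 - 41)) - 80) = 9 - 3*((-37 + 33*(-53)) - 80) = 9 - 3*((-37 - 1749) - 80) = 9 - 3*(-1786 - 80) = 9 - 3*(-1866) = 9 + 5598 = 5607)
(√(g + r*30))² = (√(5607 - 6*30))² = (√(5607 - 180))² = (√5427)² = (9*√67)² = 5427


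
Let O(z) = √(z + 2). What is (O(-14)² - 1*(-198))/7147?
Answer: 186/7147 ≈ 0.026025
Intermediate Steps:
O(z) = √(2 + z)
(O(-14)² - 1*(-198))/7147 = ((√(2 - 14))² - 1*(-198))/7147 = ((√(-12))² + 198)*(1/7147) = ((2*I*√3)² + 198)*(1/7147) = (-12 + 198)*(1/7147) = 186*(1/7147) = 186/7147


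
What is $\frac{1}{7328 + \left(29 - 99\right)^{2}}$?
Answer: $\frac{1}{12228} \approx 8.178 \cdot 10^{-5}$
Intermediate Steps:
$\frac{1}{7328 + \left(29 - 99\right)^{2}} = \frac{1}{7328 + \left(-70\right)^{2}} = \frac{1}{7328 + 4900} = \frac{1}{12228}$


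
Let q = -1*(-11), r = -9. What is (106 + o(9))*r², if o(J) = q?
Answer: 9477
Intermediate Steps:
q = 11
o(J) = 11
(106 + o(9))*r² = (106 + 11)*(-9)² = 117*81 = 9477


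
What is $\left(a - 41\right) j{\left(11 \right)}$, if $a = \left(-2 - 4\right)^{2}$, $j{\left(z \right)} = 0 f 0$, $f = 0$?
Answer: $0$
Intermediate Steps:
$j{\left(z \right)} = 0$ ($j{\left(z \right)} = 0 \cdot 0 \cdot 0 = 0 \cdot 0 = 0$)
$a = 36$ ($a = \left(-6\right)^{2} = 36$)
$\left(a - 41\right) j{\left(11 \right)} = \left(36 - 41\right) 0 = \left(-5\right) 0 = 0$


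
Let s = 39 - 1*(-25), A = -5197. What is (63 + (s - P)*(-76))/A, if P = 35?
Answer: 2141/5197 ≈ 0.41197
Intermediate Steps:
s = 64 (s = 39 + 25 = 64)
(63 + (s - P)*(-76))/A = (63 + (64 - 1*35)*(-76))/(-5197) = (63 + (64 - 35)*(-76))*(-1/5197) = (63 + 29*(-76))*(-1/5197) = (63 - 2204)*(-1/5197) = -2141*(-1/5197) = 2141/5197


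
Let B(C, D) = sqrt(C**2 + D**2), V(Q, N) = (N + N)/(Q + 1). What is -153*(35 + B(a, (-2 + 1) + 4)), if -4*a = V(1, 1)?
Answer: -5355 - 153*sqrt(145)/4 ≈ -5815.6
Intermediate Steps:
V(Q, N) = 2*N/(1 + Q) (V(Q, N) = (2*N)/(1 + Q) = 2*N/(1 + Q))
a = -1/4 (a = -1/(2*(1 + 1)) = -1/(2*2) = -1/4*1 = -1/4 ≈ -0.25000)
-153*(35 + B(a, (-2 + 1) + 4)) = -153*(35 + sqrt((-1/4)**2 + ((-2 + 1) + 4)**2)) = -153*(35 + sqrt(1/16 + (-1 + 4)**2)) = -153*(35 + sqrt(1/16 + 3**2)) = -153*(35 + sqrt(1/16 + 9)) = -153*(35 + sqrt(145/16)) = -153*(35 + sqrt(145)/4) = -5355 - 153*sqrt(145)/4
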